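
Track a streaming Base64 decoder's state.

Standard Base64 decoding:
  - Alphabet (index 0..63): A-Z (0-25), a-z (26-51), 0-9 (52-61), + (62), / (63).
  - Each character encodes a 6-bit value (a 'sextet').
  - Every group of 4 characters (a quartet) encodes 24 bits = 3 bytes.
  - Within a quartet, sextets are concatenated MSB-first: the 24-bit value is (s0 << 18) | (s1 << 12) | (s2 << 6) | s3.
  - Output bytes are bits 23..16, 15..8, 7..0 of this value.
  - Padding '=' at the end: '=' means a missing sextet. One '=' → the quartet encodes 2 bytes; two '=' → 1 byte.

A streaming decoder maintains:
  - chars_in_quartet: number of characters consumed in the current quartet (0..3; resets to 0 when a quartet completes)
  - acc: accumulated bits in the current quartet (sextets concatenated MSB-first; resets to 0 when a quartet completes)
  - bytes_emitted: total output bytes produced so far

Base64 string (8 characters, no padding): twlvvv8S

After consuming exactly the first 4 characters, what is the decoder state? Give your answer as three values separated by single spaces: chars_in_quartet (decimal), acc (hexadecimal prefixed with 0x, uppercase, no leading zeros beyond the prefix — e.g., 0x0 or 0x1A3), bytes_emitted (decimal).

After char 0 ('t'=45): chars_in_quartet=1 acc=0x2D bytes_emitted=0
After char 1 ('w'=48): chars_in_quartet=2 acc=0xB70 bytes_emitted=0
After char 2 ('l'=37): chars_in_quartet=3 acc=0x2DC25 bytes_emitted=0
After char 3 ('v'=47): chars_in_quartet=4 acc=0xB7096F -> emit B7 09 6F, reset; bytes_emitted=3

Answer: 0 0x0 3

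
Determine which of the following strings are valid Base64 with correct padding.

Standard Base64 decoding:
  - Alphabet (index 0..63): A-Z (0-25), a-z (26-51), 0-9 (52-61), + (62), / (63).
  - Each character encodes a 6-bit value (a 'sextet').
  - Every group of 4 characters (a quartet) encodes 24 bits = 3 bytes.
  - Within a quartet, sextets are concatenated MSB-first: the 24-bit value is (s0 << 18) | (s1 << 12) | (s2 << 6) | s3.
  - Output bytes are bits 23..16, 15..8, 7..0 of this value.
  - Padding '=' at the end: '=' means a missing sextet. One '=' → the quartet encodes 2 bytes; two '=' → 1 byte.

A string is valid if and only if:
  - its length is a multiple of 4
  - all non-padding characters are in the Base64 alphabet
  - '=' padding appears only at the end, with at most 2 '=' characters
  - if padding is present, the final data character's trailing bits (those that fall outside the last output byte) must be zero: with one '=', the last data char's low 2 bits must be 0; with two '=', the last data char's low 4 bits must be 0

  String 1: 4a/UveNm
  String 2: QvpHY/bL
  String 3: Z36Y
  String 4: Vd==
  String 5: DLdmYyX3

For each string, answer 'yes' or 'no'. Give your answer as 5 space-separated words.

String 1: '4a/UveNm' → valid
String 2: 'QvpHY/bL' → valid
String 3: 'Z36Y' → valid
String 4: 'Vd==' → invalid (bad trailing bits)
String 5: 'DLdmYyX3' → valid

Answer: yes yes yes no yes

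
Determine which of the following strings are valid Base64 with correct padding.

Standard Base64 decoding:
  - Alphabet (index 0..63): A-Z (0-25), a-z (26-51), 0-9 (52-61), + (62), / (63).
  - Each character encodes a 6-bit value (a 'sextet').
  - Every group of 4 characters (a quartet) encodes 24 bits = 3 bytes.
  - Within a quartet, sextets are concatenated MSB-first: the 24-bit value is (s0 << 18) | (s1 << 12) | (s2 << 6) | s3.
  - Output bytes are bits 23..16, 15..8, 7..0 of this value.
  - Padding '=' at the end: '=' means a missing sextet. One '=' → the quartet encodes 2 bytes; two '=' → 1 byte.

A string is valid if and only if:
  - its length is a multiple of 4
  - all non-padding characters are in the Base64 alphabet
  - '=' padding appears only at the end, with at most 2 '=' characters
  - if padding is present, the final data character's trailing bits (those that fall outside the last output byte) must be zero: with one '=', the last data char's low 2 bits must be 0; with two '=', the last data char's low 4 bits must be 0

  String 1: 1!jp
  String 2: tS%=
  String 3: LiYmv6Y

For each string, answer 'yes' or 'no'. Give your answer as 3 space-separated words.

String 1: '1!jp' → invalid (bad char(s): ['!'])
String 2: 'tS%=' → invalid (bad char(s): ['%'])
String 3: 'LiYmv6Y' → invalid (len=7 not mult of 4)

Answer: no no no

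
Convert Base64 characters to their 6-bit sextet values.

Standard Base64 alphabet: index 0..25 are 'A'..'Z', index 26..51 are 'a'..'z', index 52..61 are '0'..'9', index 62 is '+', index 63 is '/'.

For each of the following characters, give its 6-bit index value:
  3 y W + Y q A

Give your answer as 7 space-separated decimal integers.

'3': 0..9 range, 52 + ord('3') − ord('0') = 55
'y': a..z range, 26 + ord('y') − ord('a') = 50
'W': A..Z range, ord('W') − ord('A') = 22
'+': index 62
'Y': A..Z range, ord('Y') − ord('A') = 24
'q': a..z range, 26 + ord('q') − ord('a') = 42
'A': A..Z range, ord('A') − ord('A') = 0

Answer: 55 50 22 62 24 42 0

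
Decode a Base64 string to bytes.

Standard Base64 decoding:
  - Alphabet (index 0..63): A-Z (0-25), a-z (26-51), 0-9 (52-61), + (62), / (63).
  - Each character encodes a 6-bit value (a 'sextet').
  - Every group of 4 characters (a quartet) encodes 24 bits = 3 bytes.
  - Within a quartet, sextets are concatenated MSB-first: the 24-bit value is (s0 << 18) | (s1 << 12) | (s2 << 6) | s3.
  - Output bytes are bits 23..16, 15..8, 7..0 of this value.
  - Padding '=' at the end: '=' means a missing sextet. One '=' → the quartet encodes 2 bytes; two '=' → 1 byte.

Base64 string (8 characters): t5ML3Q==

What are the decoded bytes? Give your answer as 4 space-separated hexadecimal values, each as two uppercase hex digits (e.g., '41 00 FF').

After char 0 ('t'=45): chars_in_quartet=1 acc=0x2D bytes_emitted=0
After char 1 ('5'=57): chars_in_quartet=2 acc=0xB79 bytes_emitted=0
After char 2 ('M'=12): chars_in_quartet=3 acc=0x2DE4C bytes_emitted=0
After char 3 ('L'=11): chars_in_quartet=4 acc=0xB7930B -> emit B7 93 0B, reset; bytes_emitted=3
After char 4 ('3'=55): chars_in_quartet=1 acc=0x37 bytes_emitted=3
After char 5 ('Q'=16): chars_in_quartet=2 acc=0xDD0 bytes_emitted=3
Padding '==': partial quartet acc=0xDD0 -> emit DD; bytes_emitted=4

Answer: B7 93 0B DD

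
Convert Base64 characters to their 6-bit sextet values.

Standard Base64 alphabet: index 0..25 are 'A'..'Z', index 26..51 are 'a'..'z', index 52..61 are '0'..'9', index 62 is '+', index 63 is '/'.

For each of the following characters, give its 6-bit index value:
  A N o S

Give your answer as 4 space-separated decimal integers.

Answer: 0 13 40 18

Derivation:
'A': A..Z range, ord('A') − ord('A') = 0
'N': A..Z range, ord('N') − ord('A') = 13
'o': a..z range, 26 + ord('o') − ord('a') = 40
'S': A..Z range, ord('S') − ord('A') = 18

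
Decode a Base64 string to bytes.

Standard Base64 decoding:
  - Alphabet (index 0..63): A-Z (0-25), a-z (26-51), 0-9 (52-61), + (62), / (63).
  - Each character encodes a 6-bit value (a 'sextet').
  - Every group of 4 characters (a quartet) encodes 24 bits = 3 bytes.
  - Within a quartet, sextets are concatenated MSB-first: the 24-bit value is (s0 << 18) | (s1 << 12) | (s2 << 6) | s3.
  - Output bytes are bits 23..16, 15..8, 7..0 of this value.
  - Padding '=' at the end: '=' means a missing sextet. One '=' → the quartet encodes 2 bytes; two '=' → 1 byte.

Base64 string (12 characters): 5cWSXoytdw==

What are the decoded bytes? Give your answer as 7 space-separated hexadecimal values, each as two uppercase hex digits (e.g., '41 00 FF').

After char 0 ('5'=57): chars_in_quartet=1 acc=0x39 bytes_emitted=0
After char 1 ('c'=28): chars_in_quartet=2 acc=0xE5C bytes_emitted=0
After char 2 ('W'=22): chars_in_quartet=3 acc=0x39716 bytes_emitted=0
After char 3 ('S'=18): chars_in_quartet=4 acc=0xE5C592 -> emit E5 C5 92, reset; bytes_emitted=3
After char 4 ('X'=23): chars_in_quartet=1 acc=0x17 bytes_emitted=3
After char 5 ('o'=40): chars_in_quartet=2 acc=0x5E8 bytes_emitted=3
After char 6 ('y'=50): chars_in_quartet=3 acc=0x17A32 bytes_emitted=3
After char 7 ('t'=45): chars_in_quartet=4 acc=0x5E8CAD -> emit 5E 8C AD, reset; bytes_emitted=6
After char 8 ('d'=29): chars_in_quartet=1 acc=0x1D bytes_emitted=6
After char 9 ('w'=48): chars_in_quartet=2 acc=0x770 bytes_emitted=6
Padding '==': partial quartet acc=0x770 -> emit 77; bytes_emitted=7

Answer: E5 C5 92 5E 8C AD 77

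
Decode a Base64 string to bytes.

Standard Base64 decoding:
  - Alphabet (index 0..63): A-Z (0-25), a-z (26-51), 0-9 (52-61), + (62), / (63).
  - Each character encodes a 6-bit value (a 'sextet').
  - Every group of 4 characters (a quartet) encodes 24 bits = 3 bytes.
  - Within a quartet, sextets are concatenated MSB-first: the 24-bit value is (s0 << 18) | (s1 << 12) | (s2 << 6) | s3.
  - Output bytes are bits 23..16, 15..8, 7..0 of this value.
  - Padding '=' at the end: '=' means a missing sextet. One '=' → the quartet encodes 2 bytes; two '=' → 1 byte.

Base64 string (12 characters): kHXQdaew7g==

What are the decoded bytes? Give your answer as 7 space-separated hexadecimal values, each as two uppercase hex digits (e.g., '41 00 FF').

Answer: 90 75 D0 75 A7 B0 EE

Derivation:
After char 0 ('k'=36): chars_in_quartet=1 acc=0x24 bytes_emitted=0
After char 1 ('H'=7): chars_in_quartet=2 acc=0x907 bytes_emitted=0
After char 2 ('X'=23): chars_in_quartet=3 acc=0x241D7 bytes_emitted=0
After char 3 ('Q'=16): chars_in_quartet=4 acc=0x9075D0 -> emit 90 75 D0, reset; bytes_emitted=3
After char 4 ('d'=29): chars_in_quartet=1 acc=0x1D bytes_emitted=3
After char 5 ('a'=26): chars_in_quartet=2 acc=0x75A bytes_emitted=3
After char 6 ('e'=30): chars_in_quartet=3 acc=0x1D69E bytes_emitted=3
After char 7 ('w'=48): chars_in_quartet=4 acc=0x75A7B0 -> emit 75 A7 B0, reset; bytes_emitted=6
After char 8 ('7'=59): chars_in_quartet=1 acc=0x3B bytes_emitted=6
After char 9 ('g'=32): chars_in_quartet=2 acc=0xEE0 bytes_emitted=6
Padding '==': partial quartet acc=0xEE0 -> emit EE; bytes_emitted=7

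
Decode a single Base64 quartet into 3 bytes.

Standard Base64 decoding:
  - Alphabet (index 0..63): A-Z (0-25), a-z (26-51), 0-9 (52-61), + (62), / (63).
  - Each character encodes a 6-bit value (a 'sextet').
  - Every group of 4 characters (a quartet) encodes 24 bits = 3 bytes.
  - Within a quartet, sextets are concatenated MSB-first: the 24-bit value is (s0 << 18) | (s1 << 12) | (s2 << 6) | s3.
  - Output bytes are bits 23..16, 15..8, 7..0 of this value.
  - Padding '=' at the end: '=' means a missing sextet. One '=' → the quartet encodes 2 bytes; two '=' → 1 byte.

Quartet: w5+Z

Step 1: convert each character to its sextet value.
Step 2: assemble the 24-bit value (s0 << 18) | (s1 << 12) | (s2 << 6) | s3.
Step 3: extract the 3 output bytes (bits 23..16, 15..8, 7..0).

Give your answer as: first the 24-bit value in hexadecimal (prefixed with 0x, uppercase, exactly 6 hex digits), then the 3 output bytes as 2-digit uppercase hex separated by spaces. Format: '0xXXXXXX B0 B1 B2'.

Answer: 0xC39F99 C3 9F 99

Derivation:
Sextets: w=48, 5=57, +=62, Z=25
24-bit: (48<<18) | (57<<12) | (62<<6) | 25
      = 0xC00000 | 0x039000 | 0x000F80 | 0x000019
      = 0xC39F99
Bytes: (v>>16)&0xFF=C3, (v>>8)&0xFF=9F, v&0xFF=99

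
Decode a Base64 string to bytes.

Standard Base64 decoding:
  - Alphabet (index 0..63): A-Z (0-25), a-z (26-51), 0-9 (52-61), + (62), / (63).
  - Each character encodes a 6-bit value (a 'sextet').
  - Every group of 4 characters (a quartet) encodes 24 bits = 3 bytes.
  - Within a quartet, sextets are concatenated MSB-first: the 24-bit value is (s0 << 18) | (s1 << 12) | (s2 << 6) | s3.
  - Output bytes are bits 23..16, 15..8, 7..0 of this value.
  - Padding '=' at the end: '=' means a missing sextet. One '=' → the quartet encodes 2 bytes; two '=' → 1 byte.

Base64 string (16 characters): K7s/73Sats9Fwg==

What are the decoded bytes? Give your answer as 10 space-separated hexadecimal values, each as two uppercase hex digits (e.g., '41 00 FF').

Answer: 2B BB 3F EF 74 9A B6 CF 45 C2

Derivation:
After char 0 ('K'=10): chars_in_quartet=1 acc=0xA bytes_emitted=0
After char 1 ('7'=59): chars_in_quartet=2 acc=0x2BB bytes_emitted=0
After char 2 ('s'=44): chars_in_quartet=3 acc=0xAEEC bytes_emitted=0
After char 3 ('/'=63): chars_in_quartet=4 acc=0x2BBB3F -> emit 2B BB 3F, reset; bytes_emitted=3
After char 4 ('7'=59): chars_in_quartet=1 acc=0x3B bytes_emitted=3
After char 5 ('3'=55): chars_in_quartet=2 acc=0xEF7 bytes_emitted=3
After char 6 ('S'=18): chars_in_quartet=3 acc=0x3BDD2 bytes_emitted=3
After char 7 ('a'=26): chars_in_quartet=4 acc=0xEF749A -> emit EF 74 9A, reset; bytes_emitted=6
After char 8 ('t'=45): chars_in_quartet=1 acc=0x2D bytes_emitted=6
After char 9 ('s'=44): chars_in_quartet=2 acc=0xB6C bytes_emitted=6
After char 10 ('9'=61): chars_in_quartet=3 acc=0x2DB3D bytes_emitted=6
After char 11 ('F'=5): chars_in_quartet=4 acc=0xB6CF45 -> emit B6 CF 45, reset; bytes_emitted=9
After char 12 ('w'=48): chars_in_quartet=1 acc=0x30 bytes_emitted=9
After char 13 ('g'=32): chars_in_quartet=2 acc=0xC20 bytes_emitted=9
Padding '==': partial quartet acc=0xC20 -> emit C2; bytes_emitted=10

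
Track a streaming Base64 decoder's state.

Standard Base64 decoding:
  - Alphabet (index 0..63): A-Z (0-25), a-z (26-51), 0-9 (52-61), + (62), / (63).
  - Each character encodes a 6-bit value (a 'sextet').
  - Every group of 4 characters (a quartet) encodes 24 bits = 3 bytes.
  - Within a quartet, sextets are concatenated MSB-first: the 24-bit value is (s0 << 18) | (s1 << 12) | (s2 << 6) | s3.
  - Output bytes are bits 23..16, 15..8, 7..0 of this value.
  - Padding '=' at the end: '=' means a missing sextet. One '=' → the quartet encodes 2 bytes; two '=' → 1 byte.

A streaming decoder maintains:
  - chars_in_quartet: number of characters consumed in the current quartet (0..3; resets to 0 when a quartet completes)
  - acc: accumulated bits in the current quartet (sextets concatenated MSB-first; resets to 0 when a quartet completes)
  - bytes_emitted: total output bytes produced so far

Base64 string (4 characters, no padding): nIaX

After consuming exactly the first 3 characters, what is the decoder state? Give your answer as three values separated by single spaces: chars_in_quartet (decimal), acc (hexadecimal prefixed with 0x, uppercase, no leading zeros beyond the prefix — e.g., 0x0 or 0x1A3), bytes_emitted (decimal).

Answer: 3 0x2721A 0

Derivation:
After char 0 ('n'=39): chars_in_quartet=1 acc=0x27 bytes_emitted=0
After char 1 ('I'=8): chars_in_quartet=2 acc=0x9C8 bytes_emitted=0
After char 2 ('a'=26): chars_in_quartet=3 acc=0x2721A bytes_emitted=0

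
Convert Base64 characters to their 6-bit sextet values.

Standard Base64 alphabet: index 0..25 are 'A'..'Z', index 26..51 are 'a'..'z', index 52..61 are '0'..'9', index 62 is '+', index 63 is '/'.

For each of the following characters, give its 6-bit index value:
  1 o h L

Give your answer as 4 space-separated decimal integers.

'1': 0..9 range, 52 + ord('1') − ord('0') = 53
'o': a..z range, 26 + ord('o') − ord('a') = 40
'h': a..z range, 26 + ord('h') − ord('a') = 33
'L': A..Z range, ord('L') − ord('A') = 11

Answer: 53 40 33 11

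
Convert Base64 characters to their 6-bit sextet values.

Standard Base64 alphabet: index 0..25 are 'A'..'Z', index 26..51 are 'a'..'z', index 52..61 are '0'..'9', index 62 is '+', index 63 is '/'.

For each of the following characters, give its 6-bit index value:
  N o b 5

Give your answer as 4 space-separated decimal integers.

'N': A..Z range, ord('N') − ord('A') = 13
'o': a..z range, 26 + ord('o') − ord('a') = 40
'b': a..z range, 26 + ord('b') − ord('a') = 27
'5': 0..9 range, 52 + ord('5') − ord('0') = 57

Answer: 13 40 27 57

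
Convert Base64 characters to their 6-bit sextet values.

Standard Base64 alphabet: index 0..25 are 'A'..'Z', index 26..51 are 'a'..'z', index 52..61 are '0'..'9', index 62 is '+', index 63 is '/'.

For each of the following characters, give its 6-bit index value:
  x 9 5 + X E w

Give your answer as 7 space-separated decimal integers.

Answer: 49 61 57 62 23 4 48

Derivation:
'x': a..z range, 26 + ord('x') − ord('a') = 49
'9': 0..9 range, 52 + ord('9') − ord('0') = 61
'5': 0..9 range, 52 + ord('5') − ord('0') = 57
'+': index 62
'X': A..Z range, ord('X') − ord('A') = 23
'E': A..Z range, ord('E') − ord('A') = 4
'w': a..z range, 26 + ord('w') − ord('a') = 48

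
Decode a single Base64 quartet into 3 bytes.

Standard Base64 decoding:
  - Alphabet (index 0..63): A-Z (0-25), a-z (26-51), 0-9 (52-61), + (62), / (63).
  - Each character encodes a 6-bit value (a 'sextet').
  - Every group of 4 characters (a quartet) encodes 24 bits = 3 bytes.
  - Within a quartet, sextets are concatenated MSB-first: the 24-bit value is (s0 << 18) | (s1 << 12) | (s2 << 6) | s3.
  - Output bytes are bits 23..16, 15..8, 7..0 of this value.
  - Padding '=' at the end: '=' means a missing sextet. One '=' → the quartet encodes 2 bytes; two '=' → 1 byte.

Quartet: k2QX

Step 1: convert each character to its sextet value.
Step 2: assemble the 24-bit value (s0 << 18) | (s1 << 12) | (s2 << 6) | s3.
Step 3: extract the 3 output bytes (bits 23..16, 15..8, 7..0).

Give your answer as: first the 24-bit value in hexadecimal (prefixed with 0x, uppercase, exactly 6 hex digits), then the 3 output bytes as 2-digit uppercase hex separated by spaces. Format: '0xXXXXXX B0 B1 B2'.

Answer: 0x936417 93 64 17

Derivation:
Sextets: k=36, 2=54, Q=16, X=23
24-bit: (36<<18) | (54<<12) | (16<<6) | 23
      = 0x900000 | 0x036000 | 0x000400 | 0x000017
      = 0x936417
Bytes: (v>>16)&0xFF=93, (v>>8)&0xFF=64, v&0xFF=17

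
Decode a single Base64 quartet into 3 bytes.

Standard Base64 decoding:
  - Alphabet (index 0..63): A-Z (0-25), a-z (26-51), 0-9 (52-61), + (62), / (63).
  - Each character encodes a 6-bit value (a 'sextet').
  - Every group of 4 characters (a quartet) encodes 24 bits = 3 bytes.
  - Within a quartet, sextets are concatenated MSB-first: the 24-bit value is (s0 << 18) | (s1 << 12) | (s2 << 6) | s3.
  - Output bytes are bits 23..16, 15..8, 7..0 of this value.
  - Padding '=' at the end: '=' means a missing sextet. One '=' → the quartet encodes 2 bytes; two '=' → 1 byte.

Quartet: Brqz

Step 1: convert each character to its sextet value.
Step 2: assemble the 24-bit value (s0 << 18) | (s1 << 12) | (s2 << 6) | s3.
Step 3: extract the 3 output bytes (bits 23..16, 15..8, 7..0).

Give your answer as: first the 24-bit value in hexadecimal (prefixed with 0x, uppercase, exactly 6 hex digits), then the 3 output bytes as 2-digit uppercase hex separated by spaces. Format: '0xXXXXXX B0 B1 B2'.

Sextets: B=1, r=43, q=42, z=51
24-bit: (1<<18) | (43<<12) | (42<<6) | 51
      = 0x040000 | 0x02B000 | 0x000A80 | 0x000033
      = 0x06BAB3
Bytes: (v>>16)&0xFF=06, (v>>8)&0xFF=BA, v&0xFF=B3

Answer: 0x06BAB3 06 BA B3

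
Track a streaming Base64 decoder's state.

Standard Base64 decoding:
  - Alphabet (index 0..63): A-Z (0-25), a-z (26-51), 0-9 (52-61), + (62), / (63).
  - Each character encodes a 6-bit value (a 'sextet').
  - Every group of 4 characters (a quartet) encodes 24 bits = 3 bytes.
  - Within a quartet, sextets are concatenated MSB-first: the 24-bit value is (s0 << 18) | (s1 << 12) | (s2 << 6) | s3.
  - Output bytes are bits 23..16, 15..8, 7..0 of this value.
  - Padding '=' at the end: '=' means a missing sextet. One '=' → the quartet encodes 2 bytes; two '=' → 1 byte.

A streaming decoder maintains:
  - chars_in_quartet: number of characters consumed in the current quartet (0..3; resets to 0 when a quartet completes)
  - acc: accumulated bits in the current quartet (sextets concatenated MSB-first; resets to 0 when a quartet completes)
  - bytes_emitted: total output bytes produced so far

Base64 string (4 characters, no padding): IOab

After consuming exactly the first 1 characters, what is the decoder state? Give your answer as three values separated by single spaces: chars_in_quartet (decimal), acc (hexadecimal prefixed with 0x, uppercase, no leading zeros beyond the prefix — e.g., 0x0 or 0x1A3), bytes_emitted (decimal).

Answer: 1 0x8 0

Derivation:
After char 0 ('I'=8): chars_in_quartet=1 acc=0x8 bytes_emitted=0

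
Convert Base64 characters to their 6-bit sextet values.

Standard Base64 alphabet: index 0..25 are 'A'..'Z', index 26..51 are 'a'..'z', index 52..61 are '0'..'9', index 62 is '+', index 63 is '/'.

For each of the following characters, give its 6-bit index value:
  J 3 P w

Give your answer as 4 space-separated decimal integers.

Answer: 9 55 15 48

Derivation:
'J': A..Z range, ord('J') − ord('A') = 9
'3': 0..9 range, 52 + ord('3') − ord('0') = 55
'P': A..Z range, ord('P') − ord('A') = 15
'w': a..z range, 26 + ord('w') − ord('a') = 48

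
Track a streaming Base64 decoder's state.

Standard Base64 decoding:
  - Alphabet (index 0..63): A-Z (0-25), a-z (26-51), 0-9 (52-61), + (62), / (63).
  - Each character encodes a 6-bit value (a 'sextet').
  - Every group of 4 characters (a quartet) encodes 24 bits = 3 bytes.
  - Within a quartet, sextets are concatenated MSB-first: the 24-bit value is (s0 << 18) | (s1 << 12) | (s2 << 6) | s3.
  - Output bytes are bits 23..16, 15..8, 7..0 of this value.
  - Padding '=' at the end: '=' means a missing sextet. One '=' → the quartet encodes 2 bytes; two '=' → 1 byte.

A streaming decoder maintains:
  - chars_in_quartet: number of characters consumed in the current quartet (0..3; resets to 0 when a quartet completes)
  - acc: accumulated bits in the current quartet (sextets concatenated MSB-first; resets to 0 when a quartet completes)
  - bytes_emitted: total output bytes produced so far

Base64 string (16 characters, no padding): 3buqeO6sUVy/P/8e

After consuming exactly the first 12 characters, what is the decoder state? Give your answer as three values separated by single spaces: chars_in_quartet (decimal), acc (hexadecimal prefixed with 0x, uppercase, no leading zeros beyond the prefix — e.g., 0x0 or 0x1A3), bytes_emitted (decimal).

After char 0 ('3'=55): chars_in_quartet=1 acc=0x37 bytes_emitted=0
After char 1 ('b'=27): chars_in_quartet=2 acc=0xDDB bytes_emitted=0
After char 2 ('u'=46): chars_in_quartet=3 acc=0x376EE bytes_emitted=0
After char 3 ('q'=42): chars_in_quartet=4 acc=0xDDBBAA -> emit DD BB AA, reset; bytes_emitted=3
After char 4 ('e'=30): chars_in_quartet=1 acc=0x1E bytes_emitted=3
After char 5 ('O'=14): chars_in_quartet=2 acc=0x78E bytes_emitted=3
After char 6 ('6'=58): chars_in_quartet=3 acc=0x1E3BA bytes_emitted=3
After char 7 ('s'=44): chars_in_quartet=4 acc=0x78EEAC -> emit 78 EE AC, reset; bytes_emitted=6
After char 8 ('U'=20): chars_in_quartet=1 acc=0x14 bytes_emitted=6
After char 9 ('V'=21): chars_in_quartet=2 acc=0x515 bytes_emitted=6
After char 10 ('y'=50): chars_in_quartet=3 acc=0x14572 bytes_emitted=6
After char 11 ('/'=63): chars_in_quartet=4 acc=0x515CBF -> emit 51 5C BF, reset; bytes_emitted=9

Answer: 0 0x0 9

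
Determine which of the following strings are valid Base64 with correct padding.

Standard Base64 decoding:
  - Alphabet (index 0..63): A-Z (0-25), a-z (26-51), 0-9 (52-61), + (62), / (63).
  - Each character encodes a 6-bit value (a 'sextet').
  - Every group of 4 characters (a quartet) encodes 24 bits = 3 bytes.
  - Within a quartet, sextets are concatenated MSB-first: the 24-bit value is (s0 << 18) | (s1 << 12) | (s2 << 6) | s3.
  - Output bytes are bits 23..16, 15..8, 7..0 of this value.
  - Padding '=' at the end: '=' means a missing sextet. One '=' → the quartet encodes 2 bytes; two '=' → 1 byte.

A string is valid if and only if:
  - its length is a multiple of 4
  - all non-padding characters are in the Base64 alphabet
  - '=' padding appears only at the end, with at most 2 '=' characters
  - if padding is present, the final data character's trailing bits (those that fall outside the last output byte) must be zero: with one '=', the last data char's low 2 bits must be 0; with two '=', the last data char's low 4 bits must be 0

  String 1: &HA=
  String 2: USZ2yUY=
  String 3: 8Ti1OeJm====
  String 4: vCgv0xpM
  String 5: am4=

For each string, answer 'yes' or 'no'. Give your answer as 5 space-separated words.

Answer: no yes no yes yes

Derivation:
String 1: '&HA=' → invalid (bad char(s): ['&'])
String 2: 'USZ2yUY=' → valid
String 3: '8Ti1OeJm====' → invalid (4 pad chars (max 2))
String 4: 'vCgv0xpM' → valid
String 5: 'am4=' → valid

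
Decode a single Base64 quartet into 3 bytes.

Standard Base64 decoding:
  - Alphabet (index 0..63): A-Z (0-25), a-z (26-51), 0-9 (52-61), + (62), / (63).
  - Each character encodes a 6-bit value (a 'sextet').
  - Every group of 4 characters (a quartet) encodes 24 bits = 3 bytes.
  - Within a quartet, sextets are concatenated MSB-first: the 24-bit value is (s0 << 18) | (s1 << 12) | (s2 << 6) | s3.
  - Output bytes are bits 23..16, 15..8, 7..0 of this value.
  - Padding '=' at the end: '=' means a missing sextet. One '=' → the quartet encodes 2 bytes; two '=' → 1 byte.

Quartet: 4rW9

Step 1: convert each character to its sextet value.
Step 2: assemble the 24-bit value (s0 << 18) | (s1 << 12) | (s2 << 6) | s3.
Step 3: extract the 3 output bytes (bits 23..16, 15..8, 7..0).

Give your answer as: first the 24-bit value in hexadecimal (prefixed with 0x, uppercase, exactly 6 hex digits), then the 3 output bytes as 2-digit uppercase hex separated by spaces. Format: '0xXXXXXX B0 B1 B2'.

Sextets: 4=56, r=43, W=22, 9=61
24-bit: (56<<18) | (43<<12) | (22<<6) | 61
      = 0xE00000 | 0x02B000 | 0x000580 | 0x00003D
      = 0xE2B5BD
Bytes: (v>>16)&0xFF=E2, (v>>8)&0xFF=B5, v&0xFF=BD

Answer: 0xE2B5BD E2 B5 BD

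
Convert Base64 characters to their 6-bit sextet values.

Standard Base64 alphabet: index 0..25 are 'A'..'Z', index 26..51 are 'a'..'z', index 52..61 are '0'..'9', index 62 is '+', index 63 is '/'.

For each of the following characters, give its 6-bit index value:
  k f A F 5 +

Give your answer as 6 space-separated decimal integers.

Answer: 36 31 0 5 57 62

Derivation:
'k': a..z range, 26 + ord('k') − ord('a') = 36
'f': a..z range, 26 + ord('f') − ord('a') = 31
'A': A..Z range, ord('A') − ord('A') = 0
'F': A..Z range, ord('F') − ord('A') = 5
'5': 0..9 range, 52 + ord('5') − ord('0') = 57
'+': index 62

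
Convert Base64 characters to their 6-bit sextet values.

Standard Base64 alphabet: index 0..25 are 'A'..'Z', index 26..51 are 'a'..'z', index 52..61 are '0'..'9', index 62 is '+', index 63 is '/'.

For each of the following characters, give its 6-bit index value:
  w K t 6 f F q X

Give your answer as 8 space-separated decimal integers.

'w': a..z range, 26 + ord('w') − ord('a') = 48
'K': A..Z range, ord('K') − ord('A') = 10
't': a..z range, 26 + ord('t') − ord('a') = 45
'6': 0..9 range, 52 + ord('6') − ord('0') = 58
'f': a..z range, 26 + ord('f') − ord('a') = 31
'F': A..Z range, ord('F') − ord('A') = 5
'q': a..z range, 26 + ord('q') − ord('a') = 42
'X': A..Z range, ord('X') − ord('A') = 23

Answer: 48 10 45 58 31 5 42 23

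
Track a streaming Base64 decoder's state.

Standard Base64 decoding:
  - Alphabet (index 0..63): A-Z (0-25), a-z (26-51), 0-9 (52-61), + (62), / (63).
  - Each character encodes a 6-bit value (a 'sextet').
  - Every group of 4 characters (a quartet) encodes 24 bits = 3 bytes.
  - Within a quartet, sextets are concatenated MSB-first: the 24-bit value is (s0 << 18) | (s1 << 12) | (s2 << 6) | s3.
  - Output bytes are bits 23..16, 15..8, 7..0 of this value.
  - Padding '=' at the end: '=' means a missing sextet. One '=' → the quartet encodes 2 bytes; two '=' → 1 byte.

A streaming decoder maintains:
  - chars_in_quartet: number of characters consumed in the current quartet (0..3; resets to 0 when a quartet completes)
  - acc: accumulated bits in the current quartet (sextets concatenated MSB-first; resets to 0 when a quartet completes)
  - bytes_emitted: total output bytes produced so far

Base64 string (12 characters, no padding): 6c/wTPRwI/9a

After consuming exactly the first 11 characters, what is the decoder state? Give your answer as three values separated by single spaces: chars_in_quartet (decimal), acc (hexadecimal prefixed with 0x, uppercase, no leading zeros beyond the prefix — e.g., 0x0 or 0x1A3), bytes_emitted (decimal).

After char 0 ('6'=58): chars_in_quartet=1 acc=0x3A bytes_emitted=0
After char 1 ('c'=28): chars_in_quartet=2 acc=0xE9C bytes_emitted=0
After char 2 ('/'=63): chars_in_quartet=3 acc=0x3A73F bytes_emitted=0
After char 3 ('w'=48): chars_in_quartet=4 acc=0xE9CFF0 -> emit E9 CF F0, reset; bytes_emitted=3
After char 4 ('T'=19): chars_in_quartet=1 acc=0x13 bytes_emitted=3
After char 5 ('P'=15): chars_in_quartet=2 acc=0x4CF bytes_emitted=3
After char 6 ('R'=17): chars_in_quartet=3 acc=0x133D1 bytes_emitted=3
After char 7 ('w'=48): chars_in_quartet=4 acc=0x4CF470 -> emit 4C F4 70, reset; bytes_emitted=6
After char 8 ('I'=8): chars_in_quartet=1 acc=0x8 bytes_emitted=6
After char 9 ('/'=63): chars_in_quartet=2 acc=0x23F bytes_emitted=6
After char 10 ('9'=61): chars_in_quartet=3 acc=0x8FFD bytes_emitted=6

Answer: 3 0x8FFD 6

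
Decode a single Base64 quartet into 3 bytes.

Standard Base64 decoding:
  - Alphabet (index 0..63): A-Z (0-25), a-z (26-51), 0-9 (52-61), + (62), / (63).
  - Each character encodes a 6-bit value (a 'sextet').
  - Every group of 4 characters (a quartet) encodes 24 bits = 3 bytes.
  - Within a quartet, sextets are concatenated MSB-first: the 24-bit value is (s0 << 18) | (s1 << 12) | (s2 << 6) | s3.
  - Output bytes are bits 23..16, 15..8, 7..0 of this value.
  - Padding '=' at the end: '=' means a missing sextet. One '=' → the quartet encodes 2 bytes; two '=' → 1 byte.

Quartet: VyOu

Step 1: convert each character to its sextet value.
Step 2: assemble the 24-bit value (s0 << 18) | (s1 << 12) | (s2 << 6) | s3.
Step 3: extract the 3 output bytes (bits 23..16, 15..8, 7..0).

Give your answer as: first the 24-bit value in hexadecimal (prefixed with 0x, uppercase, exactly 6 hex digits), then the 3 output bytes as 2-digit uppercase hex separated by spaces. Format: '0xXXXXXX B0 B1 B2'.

Answer: 0x5723AE 57 23 AE

Derivation:
Sextets: V=21, y=50, O=14, u=46
24-bit: (21<<18) | (50<<12) | (14<<6) | 46
      = 0x540000 | 0x032000 | 0x000380 | 0x00002E
      = 0x5723AE
Bytes: (v>>16)&0xFF=57, (v>>8)&0xFF=23, v&0xFF=AE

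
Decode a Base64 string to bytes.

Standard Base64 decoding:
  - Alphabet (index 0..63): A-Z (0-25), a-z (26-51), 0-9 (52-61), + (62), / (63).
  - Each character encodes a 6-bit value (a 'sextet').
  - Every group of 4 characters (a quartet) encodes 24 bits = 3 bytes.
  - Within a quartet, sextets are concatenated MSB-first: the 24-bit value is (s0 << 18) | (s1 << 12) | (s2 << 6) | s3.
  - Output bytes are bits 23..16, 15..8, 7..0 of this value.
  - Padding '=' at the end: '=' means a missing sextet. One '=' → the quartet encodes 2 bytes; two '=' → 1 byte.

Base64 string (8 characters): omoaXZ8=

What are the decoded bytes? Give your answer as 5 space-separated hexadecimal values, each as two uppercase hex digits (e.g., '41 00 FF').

After char 0 ('o'=40): chars_in_quartet=1 acc=0x28 bytes_emitted=0
After char 1 ('m'=38): chars_in_quartet=2 acc=0xA26 bytes_emitted=0
After char 2 ('o'=40): chars_in_quartet=3 acc=0x289A8 bytes_emitted=0
After char 3 ('a'=26): chars_in_quartet=4 acc=0xA26A1A -> emit A2 6A 1A, reset; bytes_emitted=3
After char 4 ('X'=23): chars_in_quartet=1 acc=0x17 bytes_emitted=3
After char 5 ('Z'=25): chars_in_quartet=2 acc=0x5D9 bytes_emitted=3
After char 6 ('8'=60): chars_in_quartet=3 acc=0x1767C bytes_emitted=3
Padding '=': partial quartet acc=0x1767C -> emit 5D 9F; bytes_emitted=5

Answer: A2 6A 1A 5D 9F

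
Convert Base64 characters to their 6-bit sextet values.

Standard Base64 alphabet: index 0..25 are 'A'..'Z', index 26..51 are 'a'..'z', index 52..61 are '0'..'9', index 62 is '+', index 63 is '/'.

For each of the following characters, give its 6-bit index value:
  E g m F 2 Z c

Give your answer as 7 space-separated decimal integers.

'E': A..Z range, ord('E') − ord('A') = 4
'g': a..z range, 26 + ord('g') − ord('a') = 32
'm': a..z range, 26 + ord('m') − ord('a') = 38
'F': A..Z range, ord('F') − ord('A') = 5
'2': 0..9 range, 52 + ord('2') − ord('0') = 54
'Z': A..Z range, ord('Z') − ord('A') = 25
'c': a..z range, 26 + ord('c') − ord('a') = 28

Answer: 4 32 38 5 54 25 28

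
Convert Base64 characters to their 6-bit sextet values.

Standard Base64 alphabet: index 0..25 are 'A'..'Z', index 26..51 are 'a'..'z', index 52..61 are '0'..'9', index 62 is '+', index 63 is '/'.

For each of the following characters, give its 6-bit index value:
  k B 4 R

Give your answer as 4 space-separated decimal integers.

'k': a..z range, 26 + ord('k') − ord('a') = 36
'B': A..Z range, ord('B') − ord('A') = 1
'4': 0..9 range, 52 + ord('4') − ord('0') = 56
'R': A..Z range, ord('R') − ord('A') = 17

Answer: 36 1 56 17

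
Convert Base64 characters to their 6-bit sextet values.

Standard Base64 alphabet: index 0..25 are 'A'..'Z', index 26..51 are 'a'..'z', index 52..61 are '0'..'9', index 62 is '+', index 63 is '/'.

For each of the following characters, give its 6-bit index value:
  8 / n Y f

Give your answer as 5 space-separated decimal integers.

'8': 0..9 range, 52 + ord('8') − ord('0') = 60
'/': index 63
'n': a..z range, 26 + ord('n') − ord('a') = 39
'Y': A..Z range, ord('Y') − ord('A') = 24
'f': a..z range, 26 + ord('f') − ord('a') = 31

Answer: 60 63 39 24 31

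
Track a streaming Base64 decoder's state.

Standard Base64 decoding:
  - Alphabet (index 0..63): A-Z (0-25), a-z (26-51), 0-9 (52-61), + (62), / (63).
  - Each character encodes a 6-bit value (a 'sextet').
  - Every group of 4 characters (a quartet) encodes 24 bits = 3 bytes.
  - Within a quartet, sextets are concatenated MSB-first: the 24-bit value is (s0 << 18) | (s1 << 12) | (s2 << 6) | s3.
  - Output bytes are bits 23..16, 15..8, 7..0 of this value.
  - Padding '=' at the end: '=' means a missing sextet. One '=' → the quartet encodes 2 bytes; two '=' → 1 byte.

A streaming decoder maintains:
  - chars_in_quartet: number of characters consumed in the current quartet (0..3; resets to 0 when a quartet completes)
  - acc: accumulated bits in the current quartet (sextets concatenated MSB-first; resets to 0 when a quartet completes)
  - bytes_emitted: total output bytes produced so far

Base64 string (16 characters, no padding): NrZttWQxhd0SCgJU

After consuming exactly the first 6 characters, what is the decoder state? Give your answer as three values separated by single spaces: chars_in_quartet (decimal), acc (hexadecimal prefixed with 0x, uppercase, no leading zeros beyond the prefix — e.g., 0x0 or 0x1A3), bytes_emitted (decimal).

Answer: 2 0xB56 3

Derivation:
After char 0 ('N'=13): chars_in_quartet=1 acc=0xD bytes_emitted=0
After char 1 ('r'=43): chars_in_quartet=2 acc=0x36B bytes_emitted=0
After char 2 ('Z'=25): chars_in_quartet=3 acc=0xDAD9 bytes_emitted=0
After char 3 ('t'=45): chars_in_quartet=4 acc=0x36B66D -> emit 36 B6 6D, reset; bytes_emitted=3
After char 4 ('t'=45): chars_in_quartet=1 acc=0x2D bytes_emitted=3
After char 5 ('W'=22): chars_in_quartet=2 acc=0xB56 bytes_emitted=3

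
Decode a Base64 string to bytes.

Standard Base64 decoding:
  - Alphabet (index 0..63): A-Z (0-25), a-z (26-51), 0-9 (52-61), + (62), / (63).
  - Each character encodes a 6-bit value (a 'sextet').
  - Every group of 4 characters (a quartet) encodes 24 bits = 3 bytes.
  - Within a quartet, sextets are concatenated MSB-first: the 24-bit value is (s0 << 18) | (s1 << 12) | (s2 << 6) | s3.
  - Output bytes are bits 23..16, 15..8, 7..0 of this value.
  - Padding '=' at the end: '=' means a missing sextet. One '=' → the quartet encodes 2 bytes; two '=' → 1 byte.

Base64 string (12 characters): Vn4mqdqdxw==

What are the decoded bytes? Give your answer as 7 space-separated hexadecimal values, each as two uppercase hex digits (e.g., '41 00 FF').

After char 0 ('V'=21): chars_in_quartet=1 acc=0x15 bytes_emitted=0
After char 1 ('n'=39): chars_in_quartet=2 acc=0x567 bytes_emitted=0
After char 2 ('4'=56): chars_in_quartet=3 acc=0x159F8 bytes_emitted=0
After char 3 ('m'=38): chars_in_quartet=4 acc=0x567E26 -> emit 56 7E 26, reset; bytes_emitted=3
After char 4 ('q'=42): chars_in_quartet=1 acc=0x2A bytes_emitted=3
After char 5 ('d'=29): chars_in_quartet=2 acc=0xA9D bytes_emitted=3
After char 6 ('q'=42): chars_in_quartet=3 acc=0x2A76A bytes_emitted=3
After char 7 ('d'=29): chars_in_quartet=4 acc=0xA9DA9D -> emit A9 DA 9D, reset; bytes_emitted=6
After char 8 ('x'=49): chars_in_quartet=1 acc=0x31 bytes_emitted=6
After char 9 ('w'=48): chars_in_quartet=2 acc=0xC70 bytes_emitted=6
Padding '==': partial quartet acc=0xC70 -> emit C7; bytes_emitted=7

Answer: 56 7E 26 A9 DA 9D C7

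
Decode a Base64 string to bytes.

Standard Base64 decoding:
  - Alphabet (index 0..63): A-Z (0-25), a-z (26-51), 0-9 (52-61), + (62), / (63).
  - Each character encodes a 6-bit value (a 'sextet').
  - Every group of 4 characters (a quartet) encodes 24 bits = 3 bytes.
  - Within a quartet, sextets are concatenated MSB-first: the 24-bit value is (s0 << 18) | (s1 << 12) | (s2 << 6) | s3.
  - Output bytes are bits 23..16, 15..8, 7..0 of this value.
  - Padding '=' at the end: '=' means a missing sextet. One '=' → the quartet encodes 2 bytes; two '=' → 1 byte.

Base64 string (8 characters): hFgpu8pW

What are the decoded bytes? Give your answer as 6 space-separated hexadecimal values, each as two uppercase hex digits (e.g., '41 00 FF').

After char 0 ('h'=33): chars_in_quartet=1 acc=0x21 bytes_emitted=0
After char 1 ('F'=5): chars_in_quartet=2 acc=0x845 bytes_emitted=0
After char 2 ('g'=32): chars_in_quartet=3 acc=0x21160 bytes_emitted=0
After char 3 ('p'=41): chars_in_quartet=4 acc=0x845829 -> emit 84 58 29, reset; bytes_emitted=3
After char 4 ('u'=46): chars_in_quartet=1 acc=0x2E bytes_emitted=3
After char 5 ('8'=60): chars_in_quartet=2 acc=0xBBC bytes_emitted=3
After char 6 ('p'=41): chars_in_quartet=3 acc=0x2EF29 bytes_emitted=3
After char 7 ('W'=22): chars_in_quartet=4 acc=0xBBCA56 -> emit BB CA 56, reset; bytes_emitted=6

Answer: 84 58 29 BB CA 56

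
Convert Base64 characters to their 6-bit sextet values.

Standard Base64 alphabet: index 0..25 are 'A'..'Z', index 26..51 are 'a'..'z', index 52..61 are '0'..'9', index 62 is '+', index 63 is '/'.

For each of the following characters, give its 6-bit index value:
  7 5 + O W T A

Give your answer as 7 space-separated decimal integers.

Answer: 59 57 62 14 22 19 0

Derivation:
'7': 0..9 range, 52 + ord('7') − ord('0') = 59
'5': 0..9 range, 52 + ord('5') − ord('0') = 57
'+': index 62
'O': A..Z range, ord('O') − ord('A') = 14
'W': A..Z range, ord('W') − ord('A') = 22
'T': A..Z range, ord('T') − ord('A') = 19
'A': A..Z range, ord('A') − ord('A') = 0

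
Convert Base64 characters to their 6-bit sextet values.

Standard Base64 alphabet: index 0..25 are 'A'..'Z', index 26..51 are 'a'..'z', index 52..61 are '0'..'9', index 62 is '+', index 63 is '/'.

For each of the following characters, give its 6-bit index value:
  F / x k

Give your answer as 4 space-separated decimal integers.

Answer: 5 63 49 36

Derivation:
'F': A..Z range, ord('F') − ord('A') = 5
'/': index 63
'x': a..z range, 26 + ord('x') − ord('a') = 49
'k': a..z range, 26 + ord('k') − ord('a') = 36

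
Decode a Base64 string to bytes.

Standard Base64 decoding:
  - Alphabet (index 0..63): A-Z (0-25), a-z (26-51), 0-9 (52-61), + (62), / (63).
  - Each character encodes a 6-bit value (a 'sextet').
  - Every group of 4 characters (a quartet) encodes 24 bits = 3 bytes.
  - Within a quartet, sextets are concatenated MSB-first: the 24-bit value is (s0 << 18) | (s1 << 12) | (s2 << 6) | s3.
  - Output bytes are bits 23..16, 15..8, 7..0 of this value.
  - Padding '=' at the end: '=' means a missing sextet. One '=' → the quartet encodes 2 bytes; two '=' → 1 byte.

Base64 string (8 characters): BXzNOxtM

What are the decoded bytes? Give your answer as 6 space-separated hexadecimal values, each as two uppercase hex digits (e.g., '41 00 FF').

After char 0 ('B'=1): chars_in_quartet=1 acc=0x1 bytes_emitted=0
After char 1 ('X'=23): chars_in_quartet=2 acc=0x57 bytes_emitted=0
After char 2 ('z'=51): chars_in_quartet=3 acc=0x15F3 bytes_emitted=0
After char 3 ('N'=13): chars_in_quartet=4 acc=0x57CCD -> emit 05 7C CD, reset; bytes_emitted=3
After char 4 ('O'=14): chars_in_quartet=1 acc=0xE bytes_emitted=3
After char 5 ('x'=49): chars_in_quartet=2 acc=0x3B1 bytes_emitted=3
After char 6 ('t'=45): chars_in_quartet=3 acc=0xEC6D bytes_emitted=3
After char 7 ('M'=12): chars_in_quartet=4 acc=0x3B1B4C -> emit 3B 1B 4C, reset; bytes_emitted=6

Answer: 05 7C CD 3B 1B 4C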